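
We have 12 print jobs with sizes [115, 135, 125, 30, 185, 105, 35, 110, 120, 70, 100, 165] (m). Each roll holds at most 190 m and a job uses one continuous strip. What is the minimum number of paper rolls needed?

9

Total = 185 + 165 + 135 + 125 + 120 + 115 + 110 + 105 + 100 + 70 + 35 + 30 = 1295 m.
Lower bound: ⌈1295/190⌉ = 7 paper rolls.
Also, 9 print jobs each exceed 95 m, and no two of those can share a roll, so at least 9 paper rolls are needed.
A packing using 9 paper rolls:
  roll 1: 185 = 185
  roll 2: 165 = 165
  roll 3: 135 + 35 = 170
  roll 4: 125 + 30 = 155
  roll 5: 120 + 70 = 190
  roll 6: 115 = 115
  roll 7: 110 = 110
  roll 8: 105 = 105
  roll 9: 100 = 100
This matches the lower bound, so 9 is optimal.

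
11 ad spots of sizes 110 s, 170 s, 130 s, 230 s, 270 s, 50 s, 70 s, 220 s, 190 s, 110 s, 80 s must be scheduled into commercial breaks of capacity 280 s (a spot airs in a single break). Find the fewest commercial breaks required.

7

Total = 270 + 230 + 220 + 190 + 170 + 130 + 110 + 110 + 80 + 70 + 50 = 1630 s.
Lower bound: ⌈1630/280⌉ = 6 commercial breaks.
A packing using 7 commercial breaks:
  break 1: 270 = 270
  break 2: 230 + 50 = 280
  break 3: 220 = 220
  break 4: 190 + 80 = 270
  break 5: 170 + 110 = 280
  break 6: 130 + 110 = 240
  break 7: 70 = 70
No arrangement into 6 commercial breaks stays within capacity, so 7 is optimal.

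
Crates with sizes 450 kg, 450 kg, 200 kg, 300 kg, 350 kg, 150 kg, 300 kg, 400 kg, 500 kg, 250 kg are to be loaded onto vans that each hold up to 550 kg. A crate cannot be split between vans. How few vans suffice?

Total = 500 + 450 + 450 + 400 + 350 + 300 + 300 + 250 + 200 + 150 = 3350 kg.
Lower bound: ⌈3350/550⌉ = 7 vans.
A packing using 7 vans:
  van 1: 500 = 500
  van 2: 450 = 450
  van 3: 450 = 450
  van 4: 400 + 150 = 550
  van 5: 350 + 200 = 550
  van 6: 300 + 250 = 550
  van 7: 300 = 300
This matches the lower bound, so 7 is optimal.

7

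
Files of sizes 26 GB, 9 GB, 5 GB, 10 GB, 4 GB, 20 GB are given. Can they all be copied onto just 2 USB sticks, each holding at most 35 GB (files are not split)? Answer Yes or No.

Total = 74 GB; ⌈74/35⌉ = 3.
At least 3 USB sticks are required, but only 2 are allowed.

No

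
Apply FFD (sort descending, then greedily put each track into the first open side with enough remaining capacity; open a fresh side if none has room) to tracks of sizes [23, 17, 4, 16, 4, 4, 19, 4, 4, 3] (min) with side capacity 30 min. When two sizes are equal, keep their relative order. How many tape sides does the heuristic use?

4

Sorted descending: 23, 19, 17, 16, 4, 4, 4, 4, 4, 3.
  23 → side 1 (new)  [load 23/30]
  19 → side 2 (new)  [load 19/30]
  17 → side 3 (new)  [load 17/30]
  16 → side 4 (new)  [load 16/30]
  4 → side 1  [load 27/30]
  4 → side 2  [load 23/30]
  4 → side 2  [load 27/30]
  4 → side 3  [load 21/30]
  4 → side 3  [load 25/30]
  3 → side 1  [load 30/30]
4 tape sides opened.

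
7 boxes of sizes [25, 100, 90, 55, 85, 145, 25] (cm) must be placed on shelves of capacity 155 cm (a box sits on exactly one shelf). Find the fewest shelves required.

Total = 145 + 100 + 90 + 85 + 55 + 25 + 25 = 525 cm.
Lower bound: ⌈525/155⌉ = 4 shelves.
A packing using 4 shelves:
  shelf 1: 145 = 145
  shelf 2: 100 + 55 = 155
  shelf 3: 90 + 25 + 25 = 140
  shelf 4: 85 = 85
This matches the lower bound, so 4 is optimal.

4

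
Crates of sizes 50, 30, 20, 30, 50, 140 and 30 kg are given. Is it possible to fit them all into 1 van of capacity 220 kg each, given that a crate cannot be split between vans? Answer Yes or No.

No

Total = 350 kg; ⌈350/220⌉ = 2.
At least 2 vans are required, but only 1 is allowed.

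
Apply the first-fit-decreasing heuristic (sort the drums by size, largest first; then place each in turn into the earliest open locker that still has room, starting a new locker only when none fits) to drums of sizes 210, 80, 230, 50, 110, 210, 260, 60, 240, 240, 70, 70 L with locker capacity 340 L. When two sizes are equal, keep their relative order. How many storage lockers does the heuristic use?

6

Sorted descending: 260, 240, 240, 230, 210, 210, 110, 80, 70, 70, 60, 50.
  260 → locker 1 (new)  [load 260/340]
  240 → locker 2 (new)  [load 240/340]
  240 → locker 3 (new)  [load 240/340]
  230 → locker 4 (new)  [load 230/340]
  210 → locker 5 (new)  [load 210/340]
  210 → locker 6 (new)  [load 210/340]
  110 → locker 4  [load 340/340]
  80 → locker 1  [load 340/340]
  70 → locker 2  [load 310/340]
  70 → locker 3  [load 310/340]
  60 → locker 5  [load 270/340]
  50 → locker 5  [load 320/340]
6 storage lockers opened.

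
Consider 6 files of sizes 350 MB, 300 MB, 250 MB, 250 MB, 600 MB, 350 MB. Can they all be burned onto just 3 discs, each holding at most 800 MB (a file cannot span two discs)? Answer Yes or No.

A valid assignment using 3 discs:
  disc 1: 600 = 600
  disc 2: 350 + 350 = 700
  disc 3: 300 + 250 + 250 = 800
Every load is within 800 MB, so 3 discs suffice.

Yes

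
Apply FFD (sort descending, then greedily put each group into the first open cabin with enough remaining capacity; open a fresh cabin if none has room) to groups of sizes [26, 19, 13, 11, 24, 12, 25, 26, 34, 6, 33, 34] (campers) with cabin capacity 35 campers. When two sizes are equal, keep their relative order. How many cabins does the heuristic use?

9

Sorted descending: 34, 34, 33, 26, 26, 25, 24, 19, 13, 12, 11, 6.
  34 → cabin 1 (new)  [load 34/35]
  34 → cabin 2 (new)  [load 34/35]
  33 → cabin 3 (new)  [load 33/35]
  26 → cabin 4 (new)  [load 26/35]
  26 → cabin 5 (new)  [load 26/35]
  25 → cabin 6 (new)  [load 25/35]
  24 → cabin 7 (new)  [load 24/35]
  19 → cabin 8 (new)  [load 19/35]
  13 → cabin 8  [load 32/35]
  12 → cabin 9 (new)  [load 12/35]
  11 → cabin 7  [load 35/35]
  6 → cabin 4  [load 32/35]
9 cabins opened.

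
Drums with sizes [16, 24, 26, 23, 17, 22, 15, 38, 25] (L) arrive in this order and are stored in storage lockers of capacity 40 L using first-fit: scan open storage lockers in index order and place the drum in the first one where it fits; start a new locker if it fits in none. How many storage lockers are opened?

  16 → locker 1 (new)  [load 16/40]
  24 → locker 1  [load 40/40]
  26 → locker 2 (new)  [load 26/40]
  23 → locker 3 (new)  [load 23/40]
  17 → locker 3  [load 40/40]
  22 → locker 4 (new)  [load 22/40]
  15 → locker 4  [load 37/40]
  38 → locker 5 (new)  [load 38/40]
  25 → locker 6 (new)  [load 25/40]
6 storage lockers opened.

6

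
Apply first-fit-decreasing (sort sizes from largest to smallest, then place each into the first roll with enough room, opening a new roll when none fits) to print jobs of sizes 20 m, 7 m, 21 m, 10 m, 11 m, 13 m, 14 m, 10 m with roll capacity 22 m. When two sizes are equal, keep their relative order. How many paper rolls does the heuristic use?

Sorted descending: 21, 20, 14, 13, 11, 10, 10, 7.
  21 → roll 1 (new)  [load 21/22]
  20 → roll 2 (new)  [load 20/22]
  14 → roll 3 (new)  [load 14/22]
  13 → roll 4 (new)  [load 13/22]
  11 → roll 5 (new)  [load 11/22]
  10 → roll 5  [load 21/22]
  10 → roll 6 (new)  [load 10/22]
  7 → roll 3  [load 21/22]
6 paper rolls opened.

6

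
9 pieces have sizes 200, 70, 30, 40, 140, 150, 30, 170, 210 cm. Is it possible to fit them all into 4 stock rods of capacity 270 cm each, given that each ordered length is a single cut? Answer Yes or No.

Total = 1040 cm; ⌈1040/270⌉ = 4.
5 pieces each exceed half the capacity and cannot share a stock rod, forcing at least 5 stock rods.
At least 5 stock rods are required, but only 4 are allowed.

No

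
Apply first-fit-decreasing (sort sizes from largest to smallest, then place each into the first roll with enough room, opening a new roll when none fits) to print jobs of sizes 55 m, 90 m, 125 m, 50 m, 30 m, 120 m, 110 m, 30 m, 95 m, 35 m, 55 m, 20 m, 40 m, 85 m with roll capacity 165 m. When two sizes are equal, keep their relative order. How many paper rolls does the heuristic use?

6

Sorted descending: 125, 120, 110, 95, 90, 85, 55, 55, 50, 40, 35, 30, 30, 20.
  125 → roll 1 (new)  [load 125/165]
  120 → roll 2 (new)  [load 120/165]
  110 → roll 3 (new)  [load 110/165]
  95 → roll 4 (new)  [load 95/165]
  90 → roll 5 (new)  [load 90/165]
  85 → roll 6 (new)  [load 85/165]
  55 → roll 3  [load 165/165]
  55 → roll 4  [load 150/165]
  50 → roll 5  [load 140/165]
  40 → roll 1  [load 165/165]
  35 → roll 2  [load 155/165]
  30 → roll 6  [load 115/165]
  30 → roll 6  [load 145/165]
  20 → roll 5  [load 160/165]
6 paper rolls opened.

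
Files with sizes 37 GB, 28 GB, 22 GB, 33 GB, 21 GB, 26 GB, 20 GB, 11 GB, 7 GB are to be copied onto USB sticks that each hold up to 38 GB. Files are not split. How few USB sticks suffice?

Total = 37 + 33 + 28 + 26 + 22 + 21 + 20 + 11 + 7 = 205 GB.
Lower bound: ⌈205/38⌉ = 6 USB sticks.
Also, 7 files each exceed 19 GB, and no two of those can share a USB stick, so at least 7 USB sticks are needed.
A packing using 7 USB sticks:
  USB stick 1: 37 = 37
  USB stick 2: 33 = 33
  USB stick 3: 28 + 7 = 35
  USB stick 4: 26 + 11 = 37
  USB stick 5: 22 = 22
  USB stick 6: 21 = 21
  USB stick 7: 20 = 20
This matches the lower bound, so 7 is optimal.

7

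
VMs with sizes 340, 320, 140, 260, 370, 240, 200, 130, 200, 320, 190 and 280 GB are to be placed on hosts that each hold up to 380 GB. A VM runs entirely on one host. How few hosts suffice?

10

Total = 370 + 340 + 320 + 320 + 280 + 260 + 240 + 200 + 200 + 190 + 140 + 130 = 2990 GB.
Lower bound: ⌈2990/380⌉ = 8 hosts.
Also, 9 VMs each exceed 190 GB, and no two of those can share a host, so at least 9 hosts are needed.
A packing using 10 hosts:
  host 1: 370 = 370
  host 2: 340 = 340
  host 3: 320 = 320
  host 4: 320 = 320
  host 5: 280 = 280
  host 6: 260 = 260
  host 7: 240 + 140 = 380
  host 8: 200 + 130 = 330
  host 9: 200 = 200
  host 10: 190 = 190
No arrangement into 9 hosts stays within capacity, so 10 is optimal.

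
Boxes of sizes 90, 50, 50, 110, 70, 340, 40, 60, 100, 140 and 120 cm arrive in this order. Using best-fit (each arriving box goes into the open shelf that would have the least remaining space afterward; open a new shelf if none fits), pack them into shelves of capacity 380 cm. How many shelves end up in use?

4

  90 → shelf 1 (new)  [load 90/380]
  50 → shelf 1  [load 140/380]
  50 → shelf 1  [load 190/380]
  110 → shelf 1  [load 300/380]
  70 → shelf 1  [load 370/380]
  340 → shelf 2 (new)  [load 340/380]
  40 → shelf 2  [load 380/380]
  60 → shelf 3 (new)  [load 60/380]
  100 → shelf 3  [load 160/380]
  140 → shelf 3  [load 300/380]
  120 → shelf 4 (new)  [load 120/380]
4 shelves opened.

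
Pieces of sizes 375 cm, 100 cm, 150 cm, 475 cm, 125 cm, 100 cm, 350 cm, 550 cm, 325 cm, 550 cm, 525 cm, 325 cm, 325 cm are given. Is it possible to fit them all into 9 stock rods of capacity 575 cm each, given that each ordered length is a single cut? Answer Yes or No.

A valid assignment using 9 stock rods:
  stock rod 1: 550 = 550
  stock rod 2: 550 = 550
  stock rod 3: 525 = 525
  stock rod 4: 475 + 100 = 575
  stock rod 5: 375 + 150 = 525
  stock rod 6: 350 + 125 + 100 = 575
  stock rod 7: 325 = 325
  stock rod 8: 325 = 325
  stock rod 9: 325 = 325
Every load is within 575 cm, so 9 stock rods suffice.

Yes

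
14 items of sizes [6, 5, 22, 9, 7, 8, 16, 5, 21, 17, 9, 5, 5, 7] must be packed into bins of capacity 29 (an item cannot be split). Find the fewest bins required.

5

Total = 22 + 21 + 17 + 16 + 9 + 9 + 8 + 7 + 7 + 6 + 5 + 5 + 5 + 5 = 142.
Lower bound: ⌈142/29⌉ = 5 bins.
A packing using 5 bins:
  bin 1: 22 + 7 = 29
  bin 2: 21 + 8 = 29
  bin 3: 17 + 9 = 26
  bin 4: 16 + 7 + 6 = 29
  bin 5: 9 + 5 + 5 + 5 + 5 = 29
This matches the lower bound, so 5 is optimal.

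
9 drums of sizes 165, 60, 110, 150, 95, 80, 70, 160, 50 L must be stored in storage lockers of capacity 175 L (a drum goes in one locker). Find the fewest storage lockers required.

Total = 165 + 160 + 150 + 110 + 95 + 80 + 70 + 60 + 50 = 940 L.
Lower bound: ⌈940/175⌉ = 6 storage lockers.
A packing using 6 storage lockers:
  locker 1: 165 = 165
  locker 2: 160 = 160
  locker 3: 150 = 150
  locker 4: 110 + 60 = 170
  locker 5: 95 + 80 = 175
  locker 6: 70 + 50 = 120
This matches the lower bound, so 6 is optimal.

6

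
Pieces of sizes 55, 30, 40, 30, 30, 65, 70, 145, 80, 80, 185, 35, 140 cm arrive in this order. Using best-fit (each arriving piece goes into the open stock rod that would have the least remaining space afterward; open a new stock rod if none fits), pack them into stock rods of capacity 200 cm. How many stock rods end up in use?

  55 → stock rod 1 (new)  [load 55/200]
  30 → stock rod 1  [load 85/200]
  40 → stock rod 1  [load 125/200]
  30 → stock rod 1  [load 155/200]
  30 → stock rod 1  [load 185/200]
  65 → stock rod 2 (new)  [load 65/200]
  70 → stock rod 2  [load 135/200]
  145 → stock rod 3 (new)  [load 145/200]
  80 → stock rod 4 (new)  [load 80/200]
  80 → stock rod 4  [load 160/200]
  185 → stock rod 5 (new)  [load 185/200]
  35 → stock rod 4  [load 195/200]
  140 → stock rod 6 (new)  [load 140/200]
6 stock rods opened.

6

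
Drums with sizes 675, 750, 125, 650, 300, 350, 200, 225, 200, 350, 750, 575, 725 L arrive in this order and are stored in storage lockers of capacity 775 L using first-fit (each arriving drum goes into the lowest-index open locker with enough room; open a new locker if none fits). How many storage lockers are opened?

  675 → locker 1 (new)  [load 675/775]
  750 → locker 2 (new)  [load 750/775]
  125 → locker 3 (new)  [load 125/775]
  650 → locker 3  [load 775/775]
  300 → locker 4 (new)  [load 300/775]
  350 → locker 4  [load 650/775]
  200 → locker 5 (new)  [load 200/775]
  225 → locker 5  [load 425/775]
  200 → locker 5  [load 625/775]
  350 → locker 6 (new)  [load 350/775]
  750 → locker 7 (new)  [load 750/775]
  575 → locker 8 (new)  [load 575/775]
  725 → locker 9 (new)  [load 725/775]
9 storage lockers opened.

9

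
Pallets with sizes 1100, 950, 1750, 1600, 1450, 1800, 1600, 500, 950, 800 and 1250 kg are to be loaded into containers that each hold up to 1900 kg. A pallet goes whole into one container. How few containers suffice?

Total = 1800 + 1750 + 1600 + 1600 + 1450 + 1250 + 1100 + 950 + 950 + 800 + 500 = 13750 kg.
Lower bound: ⌈13750/1900⌉ = 8 containers.
A packing using 8 containers:
  container 1: 1800 = 1800
  container 2: 1750 = 1750
  container 3: 1600 = 1600
  container 4: 1600 = 1600
  container 5: 1450 = 1450
  container 6: 1250 + 500 = 1750
  container 7: 1100 + 800 = 1900
  container 8: 950 + 950 = 1900
This matches the lower bound, so 8 is optimal.

8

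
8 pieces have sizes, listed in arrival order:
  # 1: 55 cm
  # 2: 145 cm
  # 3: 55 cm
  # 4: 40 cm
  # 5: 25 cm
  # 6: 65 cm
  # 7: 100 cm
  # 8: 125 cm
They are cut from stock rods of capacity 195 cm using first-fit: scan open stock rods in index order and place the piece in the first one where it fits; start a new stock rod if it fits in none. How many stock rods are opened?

4

  55 → stock rod 1 (new)  [load 55/195]
  145 → stock rod 2 (new)  [load 145/195]
  55 → stock rod 1  [load 110/195]
  40 → stock rod 1  [load 150/195]
  25 → stock rod 1  [load 175/195]
  65 → stock rod 3 (new)  [load 65/195]
  100 → stock rod 3  [load 165/195]
  125 → stock rod 4 (new)  [load 125/195]
4 stock rods opened.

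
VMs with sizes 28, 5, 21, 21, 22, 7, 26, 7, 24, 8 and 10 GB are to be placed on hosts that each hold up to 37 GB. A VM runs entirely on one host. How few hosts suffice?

6

Total = 28 + 26 + 24 + 22 + 21 + 21 + 10 + 8 + 7 + 7 + 5 = 179 GB.
Lower bound: ⌈179/37⌉ = 5 hosts.
Also, 6 VMs each exceed 37/2 GB, and no two of those can share a host, so at least 6 hosts are needed.
A packing using 6 hosts:
  host 1: 28 + 8 = 36
  host 2: 26 + 10 = 36
  host 3: 24 + 7 + 5 = 36
  host 4: 22 + 7 = 29
  host 5: 21 = 21
  host 6: 21 = 21
This matches the lower bound, so 6 is optimal.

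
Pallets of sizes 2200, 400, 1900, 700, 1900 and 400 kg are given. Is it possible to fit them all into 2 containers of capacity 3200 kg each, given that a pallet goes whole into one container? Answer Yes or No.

Total = 7500 kg; ⌈7500/3200⌉ = 3.
At least 3 containers are required, but only 2 are allowed.

No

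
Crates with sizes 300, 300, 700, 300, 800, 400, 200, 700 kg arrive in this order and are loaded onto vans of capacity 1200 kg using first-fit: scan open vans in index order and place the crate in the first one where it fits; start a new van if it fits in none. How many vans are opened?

4

  300 → van 1 (new)  [load 300/1200]
  300 → van 1  [load 600/1200]
  700 → van 2 (new)  [load 700/1200]
  300 → van 1  [load 900/1200]
  800 → van 3 (new)  [load 800/1200]
  400 → van 2  [load 1100/1200]
  200 → van 1  [load 1100/1200]
  700 → van 4 (new)  [load 700/1200]
4 vans opened.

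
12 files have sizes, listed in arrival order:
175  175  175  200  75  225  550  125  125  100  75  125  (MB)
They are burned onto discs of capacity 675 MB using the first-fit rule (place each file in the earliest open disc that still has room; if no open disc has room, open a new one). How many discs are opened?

4

  175 → disc 1 (new)  [load 175/675]
  175 → disc 1  [load 350/675]
  175 → disc 1  [load 525/675]
  200 → disc 2 (new)  [load 200/675]
  75 → disc 1  [load 600/675]
  225 → disc 2  [load 425/675]
  550 → disc 3 (new)  [load 550/675]
  125 → disc 2  [load 550/675]
  125 → disc 2  [load 675/675]
  100 → disc 3  [load 650/675]
  75 → disc 1  [load 675/675]
  125 → disc 4 (new)  [load 125/675]
4 discs opened.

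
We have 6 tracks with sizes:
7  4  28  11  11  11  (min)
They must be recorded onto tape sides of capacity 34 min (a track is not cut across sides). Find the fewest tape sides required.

Total = 28 + 11 + 11 + 11 + 7 + 4 = 72 min.
Lower bound: ⌈72/34⌉ = 3 tape sides.
A packing using 3 tape sides:
  side 1: 28 + 4 = 32
  side 2: 11 + 11 + 11 = 33
  side 3: 7 = 7
This matches the lower bound, so 3 is optimal.

3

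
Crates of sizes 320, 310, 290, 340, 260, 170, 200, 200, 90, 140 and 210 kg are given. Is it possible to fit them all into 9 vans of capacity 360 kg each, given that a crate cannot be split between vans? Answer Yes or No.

Yes

A valid assignment using 9 vans:
  van 1: 340 = 340
  van 2: 320 = 320
  van 3: 310 = 310
  van 4: 290 = 290
  van 5: 260 + 90 = 350
  van 6: 210 + 140 = 350
  van 7: 200 = 200
  van 8: 200 = 200
  van 9: 170 = 170
Every load is within 360 kg, so 9 vans suffice.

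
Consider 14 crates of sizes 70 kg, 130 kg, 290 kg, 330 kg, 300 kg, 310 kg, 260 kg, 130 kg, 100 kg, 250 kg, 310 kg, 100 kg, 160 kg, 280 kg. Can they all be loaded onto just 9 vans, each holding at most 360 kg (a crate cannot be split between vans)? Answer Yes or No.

No

Total = 3020 kg; ⌈3020/360⌉ = 9.
The bound of 9 does not rule out 9, but exhaustive search shows no assignment into 9 vans of capacity 360 kg exists — the minimum is 10.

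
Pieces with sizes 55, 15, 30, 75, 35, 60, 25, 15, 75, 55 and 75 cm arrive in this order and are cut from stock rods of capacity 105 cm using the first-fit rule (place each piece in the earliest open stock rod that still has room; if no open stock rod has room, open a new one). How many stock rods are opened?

6

  55 → stock rod 1 (new)  [load 55/105]
  15 → stock rod 1  [load 70/105]
  30 → stock rod 1  [load 100/105]
  75 → stock rod 2 (new)  [load 75/105]
  35 → stock rod 3 (new)  [load 35/105]
  60 → stock rod 3  [load 95/105]
  25 → stock rod 2  [load 100/105]
  15 → stock rod 4 (new)  [load 15/105]
  75 → stock rod 4  [load 90/105]
  55 → stock rod 5 (new)  [load 55/105]
  75 → stock rod 6 (new)  [load 75/105]
6 stock rods opened.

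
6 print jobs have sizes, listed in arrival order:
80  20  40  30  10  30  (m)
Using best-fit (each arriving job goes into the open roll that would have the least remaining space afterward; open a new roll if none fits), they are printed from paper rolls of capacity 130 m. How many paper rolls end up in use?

2

  80 → roll 1 (new)  [load 80/130]
  20 → roll 1  [load 100/130]
  40 → roll 2 (new)  [load 40/130]
  30 → roll 1  [load 130/130]
  10 → roll 2  [load 50/130]
  30 → roll 2  [load 80/130]
2 paper rolls opened.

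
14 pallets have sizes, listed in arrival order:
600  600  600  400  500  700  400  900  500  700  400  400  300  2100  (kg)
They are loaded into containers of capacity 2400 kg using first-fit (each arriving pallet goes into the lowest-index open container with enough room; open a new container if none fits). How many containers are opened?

4

  600 → container 1 (new)  [load 600/2400]
  600 → container 1  [load 1200/2400]
  600 → container 1  [load 1800/2400]
  400 → container 1  [load 2200/2400]
  500 → container 2 (new)  [load 500/2400]
  700 → container 2  [load 1200/2400]
  400 → container 2  [load 1600/2400]
  900 → container 3 (new)  [load 900/2400]
  500 → container 2  [load 2100/2400]
  700 → container 3  [load 1600/2400]
  400 → container 3  [load 2000/2400]
  400 → container 3  [load 2400/2400]
  300 → container 2  [load 2400/2400]
  2100 → container 4 (new)  [load 2100/2400]
4 containers opened.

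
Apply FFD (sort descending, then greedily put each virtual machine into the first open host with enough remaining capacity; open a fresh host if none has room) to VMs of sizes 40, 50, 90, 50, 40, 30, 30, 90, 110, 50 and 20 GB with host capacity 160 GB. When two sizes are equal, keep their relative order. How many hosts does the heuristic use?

4

Sorted descending: 110, 90, 90, 50, 50, 50, 40, 40, 30, 30, 20.
  110 → host 1 (new)  [load 110/160]
  90 → host 2 (new)  [load 90/160]
  90 → host 3 (new)  [load 90/160]
  50 → host 1  [load 160/160]
  50 → host 2  [load 140/160]
  50 → host 3  [load 140/160]
  40 → host 4 (new)  [load 40/160]
  40 → host 4  [load 80/160]
  30 → host 4  [load 110/160]
  30 → host 4  [load 140/160]
  20 → host 2  [load 160/160]
4 hosts opened.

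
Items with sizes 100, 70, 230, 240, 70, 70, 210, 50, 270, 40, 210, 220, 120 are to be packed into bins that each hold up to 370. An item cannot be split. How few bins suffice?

6

Total = 270 + 240 + 230 + 220 + 210 + 210 + 120 + 100 + 70 + 70 + 70 + 50 + 40 = 1900.
Lower bound: ⌈1900/370⌉ = 6 bins.
A packing using 6 bins:
  bin 1: 270 + 100 = 370
  bin 2: 240 + 120 = 360
  bin 3: 230 + 70 + 70 = 370
  bin 4: 220 + 70 + 50 = 340
  bin 5: 210 + 40 = 250
  bin 6: 210 = 210
This matches the lower bound, so 6 is optimal.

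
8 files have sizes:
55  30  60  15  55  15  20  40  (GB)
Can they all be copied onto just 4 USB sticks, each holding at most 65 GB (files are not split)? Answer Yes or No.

No

Total = 290 GB; ⌈290/65⌉ = 5.
At least 5 USB sticks are required, but only 4 are allowed.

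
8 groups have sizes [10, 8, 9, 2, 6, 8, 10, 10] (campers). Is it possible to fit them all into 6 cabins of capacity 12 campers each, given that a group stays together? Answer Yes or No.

Total = 63 campers; ⌈63/12⌉ = 6.
The bound of 6 does not rule out 6, but exhaustive search shows no assignment into 6 cabins of capacity 12 campers exists — the minimum is 7.

No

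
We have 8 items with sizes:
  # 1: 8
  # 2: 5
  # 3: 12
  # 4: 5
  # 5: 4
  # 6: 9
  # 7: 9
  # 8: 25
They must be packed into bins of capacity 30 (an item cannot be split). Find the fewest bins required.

3

Total = 25 + 12 + 9 + 9 + 8 + 5 + 5 + 4 = 77.
Lower bound: ⌈77/30⌉ = 3 bins.
A packing using 3 bins:
  bin 1: 25 + 5 = 30
  bin 2: 12 + 9 + 9 = 30
  bin 3: 8 + 5 + 4 = 17
This matches the lower bound, so 3 is optimal.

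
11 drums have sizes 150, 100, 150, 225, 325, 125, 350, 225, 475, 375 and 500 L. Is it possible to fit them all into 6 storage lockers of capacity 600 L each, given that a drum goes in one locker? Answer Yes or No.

A valid assignment using 6 storage lockers:
  locker 1: 500 + 100 = 600
  locker 2: 475 + 125 = 600
  locker 3: 375 + 225 = 600
  locker 4: 350 + 225 = 575
  locker 5: 325 + 150 = 475
  locker 6: 150 = 150
Every load is within 600 L, so 6 storage lockers suffice.

Yes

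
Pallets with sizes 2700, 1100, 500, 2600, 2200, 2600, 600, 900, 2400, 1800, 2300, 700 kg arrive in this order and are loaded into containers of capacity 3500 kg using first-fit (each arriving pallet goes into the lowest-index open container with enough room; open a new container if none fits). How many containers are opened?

  2700 → container 1 (new)  [load 2700/3500]
  1100 → container 2 (new)  [load 1100/3500]
  500 → container 1  [load 3200/3500]
  2600 → container 3 (new)  [load 2600/3500]
  2200 → container 2  [load 3300/3500]
  2600 → container 4 (new)  [load 2600/3500]
  600 → container 3  [load 3200/3500]
  900 → container 4  [load 3500/3500]
  2400 → container 5 (new)  [load 2400/3500]
  1800 → container 6 (new)  [load 1800/3500]
  2300 → container 7 (new)  [load 2300/3500]
  700 → container 5  [load 3100/3500]
7 containers opened.

7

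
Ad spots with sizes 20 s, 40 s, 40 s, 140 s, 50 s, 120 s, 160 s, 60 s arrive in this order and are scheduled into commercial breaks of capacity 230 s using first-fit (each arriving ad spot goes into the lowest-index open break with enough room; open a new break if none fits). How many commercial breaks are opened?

  20 → break 1 (new)  [load 20/230]
  40 → break 1  [load 60/230]
  40 → break 1  [load 100/230]
  140 → break 2 (new)  [load 140/230]
  50 → break 1  [load 150/230]
  120 → break 3 (new)  [load 120/230]
  160 → break 4 (new)  [load 160/230]
  60 → break 1  [load 210/230]
4 commercial breaks opened.

4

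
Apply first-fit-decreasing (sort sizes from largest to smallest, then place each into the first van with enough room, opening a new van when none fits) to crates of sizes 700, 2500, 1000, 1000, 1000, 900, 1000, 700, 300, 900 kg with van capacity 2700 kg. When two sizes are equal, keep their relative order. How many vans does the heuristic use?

4

Sorted descending: 2500, 1000, 1000, 1000, 1000, 900, 900, 700, 700, 300.
  2500 → van 1 (new)  [load 2500/2700]
  1000 → van 2 (new)  [load 1000/2700]
  1000 → van 2  [load 2000/2700]
  1000 → van 3 (new)  [load 1000/2700]
  1000 → van 3  [load 2000/2700]
  900 → van 4 (new)  [load 900/2700]
  900 → van 4  [load 1800/2700]
  700 → van 2  [load 2700/2700]
  700 → van 3  [load 2700/2700]
  300 → van 4  [load 2100/2700]
4 vans opened.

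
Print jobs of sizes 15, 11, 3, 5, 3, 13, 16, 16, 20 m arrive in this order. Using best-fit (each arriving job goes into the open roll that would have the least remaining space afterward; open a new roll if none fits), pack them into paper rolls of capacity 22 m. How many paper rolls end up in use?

6

  15 → roll 1 (new)  [load 15/22]
  11 → roll 2 (new)  [load 11/22]
  3 → roll 1  [load 18/22]
  5 → roll 2  [load 16/22]
  3 → roll 1  [load 21/22]
  13 → roll 3 (new)  [load 13/22]
  16 → roll 4 (new)  [load 16/22]
  16 → roll 5 (new)  [load 16/22]
  20 → roll 6 (new)  [load 20/22]
6 paper rolls opened.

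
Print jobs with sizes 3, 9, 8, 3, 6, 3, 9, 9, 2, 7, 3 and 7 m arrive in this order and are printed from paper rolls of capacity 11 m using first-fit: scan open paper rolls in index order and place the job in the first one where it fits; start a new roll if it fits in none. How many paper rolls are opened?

7

  3 → roll 1 (new)  [load 3/11]
  9 → roll 2 (new)  [load 9/11]
  8 → roll 1  [load 11/11]
  3 → roll 3 (new)  [load 3/11]
  6 → roll 3  [load 9/11]
  3 → roll 4 (new)  [load 3/11]
  9 → roll 5 (new)  [load 9/11]
  9 → roll 6 (new)  [load 9/11]
  2 → roll 2  [load 11/11]
  7 → roll 4  [load 10/11]
  3 → roll 7 (new)  [load 3/11]
  7 → roll 7  [load 10/11]
7 paper rolls opened.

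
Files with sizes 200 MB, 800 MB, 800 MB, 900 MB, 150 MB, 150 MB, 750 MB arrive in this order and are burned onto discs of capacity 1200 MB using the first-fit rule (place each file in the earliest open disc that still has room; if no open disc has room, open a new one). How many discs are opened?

4

  200 → disc 1 (new)  [load 200/1200]
  800 → disc 1  [load 1000/1200]
  800 → disc 2 (new)  [load 800/1200]
  900 → disc 3 (new)  [load 900/1200]
  150 → disc 1  [load 1150/1200]
  150 → disc 2  [load 950/1200]
  750 → disc 4 (new)  [load 750/1200]
4 discs opened.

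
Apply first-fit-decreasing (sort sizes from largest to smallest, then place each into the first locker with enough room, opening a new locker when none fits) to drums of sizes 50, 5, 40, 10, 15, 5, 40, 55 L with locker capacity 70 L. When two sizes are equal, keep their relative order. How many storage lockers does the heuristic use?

4

Sorted descending: 55, 50, 40, 40, 15, 10, 5, 5.
  55 → locker 1 (new)  [load 55/70]
  50 → locker 2 (new)  [load 50/70]
  40 → locker 3 (new)  [load 40/70]
  40 → locker 4 (new)  [load 40/70]
  15 → locker 1  [load 70/70]
  10 → locker 2  [load 60/70]
  5 → locker 2  [load 65/70]
  5 → locker 2  [load 70/70]
4 storage lockers opened.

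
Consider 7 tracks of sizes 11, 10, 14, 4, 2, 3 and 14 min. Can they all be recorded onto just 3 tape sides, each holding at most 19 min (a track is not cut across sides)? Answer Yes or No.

Total = 58 min; ⌈58/19⌉ = 4.
At least 4 tape sides are required, but only 3 are allowed.

No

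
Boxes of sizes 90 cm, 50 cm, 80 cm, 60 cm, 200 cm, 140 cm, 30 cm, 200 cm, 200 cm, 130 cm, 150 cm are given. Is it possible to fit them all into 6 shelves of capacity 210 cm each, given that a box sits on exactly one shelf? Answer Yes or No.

Total = 1330 cm; ⌈1330/210⌉ = 7.
At least 7 shelves are required, but only 6 are allowed.

No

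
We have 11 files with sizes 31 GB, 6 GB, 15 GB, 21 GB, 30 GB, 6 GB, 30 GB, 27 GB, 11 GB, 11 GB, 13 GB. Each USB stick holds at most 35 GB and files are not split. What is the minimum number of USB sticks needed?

Total = 31 + 30 + 30 + 27 + 21 + 15 + 13 + 11 + 11 + 6 + 6 = 201 GB.
Lower bound: ⌈201/35⌉ = 6 USB sticks.
A packing using 7 USB sticks:
  USB stick 1: 31 = 31
  USB stick 2: 30 = 30
  USB stick 3: 30 = 30
  USB stick 4: 27 + 6 = 33
  USB stick 5: 21 + 13 = 34
  USB stick 6: 15 + 11 + 6 = 32
  USB stick 7: 11 = 11
No arrangement into 6 USB sticks stays within capacity, so 7 is optimal.

7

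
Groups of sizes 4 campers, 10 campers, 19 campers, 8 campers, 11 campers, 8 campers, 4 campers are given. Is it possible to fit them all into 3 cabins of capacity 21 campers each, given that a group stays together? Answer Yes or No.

Total = 64 campers; ⌈64/21⌉ = 4.
At least 4 cabins are required, but only 3 are allowed.

No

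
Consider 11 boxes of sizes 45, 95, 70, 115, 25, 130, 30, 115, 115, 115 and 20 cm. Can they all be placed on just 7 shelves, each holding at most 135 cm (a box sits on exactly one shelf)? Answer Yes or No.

Total = 875 cm; ⌈875/135⌉ = 7.
The bound of 7 does not rule out 7, but exhaustive search shows no assignment into 7 shelves of capacity 135 cm exists — the minimum is 8.

No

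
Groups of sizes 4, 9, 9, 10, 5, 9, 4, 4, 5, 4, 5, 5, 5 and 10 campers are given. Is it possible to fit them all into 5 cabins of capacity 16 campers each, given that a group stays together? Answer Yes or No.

No

Total = 88 campers; ⌈88/16⌉ = 6.
At least 6 cabins are required, but only 5 are allowed.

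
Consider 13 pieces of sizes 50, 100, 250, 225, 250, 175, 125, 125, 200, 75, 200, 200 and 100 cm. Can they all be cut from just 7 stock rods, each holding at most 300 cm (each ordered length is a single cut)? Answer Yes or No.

No

Total = 2075 cm; ⌈2075/300⌉ = 7.
The bound of 7 does not rule out 7, but exhaustive search shows no assignment into 7 stock rods of capacity 300 cm exists — the minimum is 8.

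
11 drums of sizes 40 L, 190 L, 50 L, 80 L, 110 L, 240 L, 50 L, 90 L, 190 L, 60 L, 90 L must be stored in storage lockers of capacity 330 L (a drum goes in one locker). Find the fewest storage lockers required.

Total = 240 + 190 + 190 + 110 + 90 + 90 + 80 + 60 + 50 + 50 + 40 = 1190 L.
Lower bound: ⌈1190/330⌉ = 4 storage lockers.
A packing using 4 storage lockers:
  locker 1: 240 + 90 = 330
  locker 2: 190 + 110 = 300
  locker 3: 190 + 90 + 50 = 330
  locker 4: 80 + 60 + 50 + 40 = 230
This matches the lower bound, so 4 is optimal.

4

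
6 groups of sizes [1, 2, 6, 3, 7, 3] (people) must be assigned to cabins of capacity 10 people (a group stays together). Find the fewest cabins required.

3

Total = 7 + 6 + 3 + 3 + 2 + 1 = 22 people.
Lower bound: ⌈22/10⌉ = 3 cabins.
A packing using 3 cabins:
  cabin 1: 7 + 3 = 10
  cabin 2: 6 + 3 + 1 = 10
  cabin 3: 2 = 2
This matches the lower bound, so 3 is optimal.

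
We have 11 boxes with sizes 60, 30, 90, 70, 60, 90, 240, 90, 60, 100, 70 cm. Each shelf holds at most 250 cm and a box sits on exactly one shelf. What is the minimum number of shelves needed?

Total = 240 + 100 + 90 + 90 + 90 + 70 + 70 + 60 + 60 + 60 + 30 = 960 cm.
Lower bound: ⌈960/250⌉ = 4 shelves.
A packing using 4 shelves:
  shelf 1: 240 = 240
  shelf 2: 100 + 90 + 60 = 250
  shelf 3: 90 + 90 + 70 = 250
  shelf 4: 70 + 60 + 60 + 30 = 220
This matches the lower bound, so 4 is optimal.

4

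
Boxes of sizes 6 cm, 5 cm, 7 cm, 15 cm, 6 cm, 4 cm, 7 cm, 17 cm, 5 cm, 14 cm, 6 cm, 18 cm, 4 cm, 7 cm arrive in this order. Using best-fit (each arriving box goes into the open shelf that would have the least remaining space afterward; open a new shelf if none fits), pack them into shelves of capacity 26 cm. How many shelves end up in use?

5

  6 → shelf 1 (new)  [load 6/26]
  5 → shelf 1  [load 11/26]
  7 → shelf 1  [load 18/26]
  15 → shelf 2 (new)  [load 15/26]
  6 → shelf 1  [load 24/26]
  4 → shelf 2  [load 19/26]
  7 → shelf 2  [load 26/26]
  17 → shelf 3 (new)  [load 17/26]
  5 → shelf 3  [load 22/26]
  14 → shelf 4 (new)  [load 14/26]
  6 → shelf 4  [load 20/26]
  18 → shelf 5 (new)  [load 18/26]
  4 → shelf 3  [load 26/26]
  7 → shelf 5  [load 25/26]
5 shelves opened.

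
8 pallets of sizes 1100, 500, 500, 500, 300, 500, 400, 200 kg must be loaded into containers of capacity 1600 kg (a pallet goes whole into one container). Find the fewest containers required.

Total = 1100 + 500 + 500 + 500 + 500 + 400 + 300 + 200 = 4000 kg.
Lower bound: ⌈4000/1600⌉ = 3 containers.
A packing using 3 containers:
  container 1: 1100 + 500 = 1600
  container 2: 500 + 500 + 500 = 1500
  container 3: 400 + 300 + 200 = 900
This matches the lower bound, so 3 is optimal.

3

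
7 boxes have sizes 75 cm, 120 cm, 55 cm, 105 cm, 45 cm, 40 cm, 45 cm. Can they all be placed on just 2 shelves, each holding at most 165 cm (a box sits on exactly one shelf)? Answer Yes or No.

Total = 485 cm; ⌈485/165⌉ = 3.
At least 3 shelves are required, but only 2 are allowed.

No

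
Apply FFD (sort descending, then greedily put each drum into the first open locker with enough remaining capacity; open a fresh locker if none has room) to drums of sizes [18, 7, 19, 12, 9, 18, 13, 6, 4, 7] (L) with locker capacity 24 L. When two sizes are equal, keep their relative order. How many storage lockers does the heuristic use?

Sorted descending: 19, 18, 18, 13, 12, 9, 7, 7, 6, 4.
  19 → locker 1 (new)  [load 19/24]
  18 → locker 2 (new)  [load 18/24]
  18 → locker 3 (new)  [load 18/24]
  13 → locker 4 (new)  [load 13/24]
  12 → locker 5 (new)  [load 12/24]
  9 → locker 4  [load 22/24]
  7 → locker 5  [load 19/24]
  7 → locker 6 (new)  [load 7/24]
  6 → locker 2  [load 24/24]
  4 → locker 1  [load 23/24]
6 storage lockers opened.

6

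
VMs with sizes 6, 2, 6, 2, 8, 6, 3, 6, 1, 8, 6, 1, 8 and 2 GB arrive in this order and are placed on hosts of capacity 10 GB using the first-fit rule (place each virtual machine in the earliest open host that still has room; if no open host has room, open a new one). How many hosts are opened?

8

  6 → host 1 (new)  [load 6/10]
  2 → host 1  [load 8/10]
  6 → host 2 (new)  [load 6/10]
  2 → host 1  [load 10/10]
  8 → host 3 (new)  [load 8/10]
  6 → host 4 (new)  [load 6/10]
  3 → host 2  [load 9/10]
  6 → host 5 (new)  [load 6/10]
  1 → host 2  [load 10/10]
  8 → host 6 (new)  [load 8/10]
  6 → host 7 (new)  [load 6/10]
  1 → host 3  [load 9/10]
  8 → host 8 (new)  [load 8/10]
  2 → host 4  [load 8/10]
8 hosts opened.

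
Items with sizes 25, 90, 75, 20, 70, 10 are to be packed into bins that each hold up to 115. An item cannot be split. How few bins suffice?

Total = 90 + 75 + 70 + 25 + 20 + 10 = 290.
Lower bound: ⌈290/115⌉ = 3 bins.
A packing using 3 bins:
  bin 1: 90 + 25 = 115
  bin 2: 75 + 20 + 10 = 105
  bin 3: 70 = 70
This matches the lower bound, so 3 is optimal.

3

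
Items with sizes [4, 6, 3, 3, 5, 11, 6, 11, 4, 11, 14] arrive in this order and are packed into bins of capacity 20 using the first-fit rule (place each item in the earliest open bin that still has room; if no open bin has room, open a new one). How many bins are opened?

5

  4 → bin 1 (new)  [load 4/20]
  6 → bin 1  [load 10/20]
  3 → bin 1  [load 13/20]
  3 → bin 1  [load 16/20]
  5 → bin 2 (new)  [load 5/20]
  11 → bin 2  [load 16/20]
  6 → bin 3 (new)  [load 6/20]
  11 → bin 3  [load 17/20]
  4 → bin 1  [load 20/20]
  11 → bin 4 (new)  [load 11/20]
  14 → bin 5 (new)  [load 14/20]
5 bins opened.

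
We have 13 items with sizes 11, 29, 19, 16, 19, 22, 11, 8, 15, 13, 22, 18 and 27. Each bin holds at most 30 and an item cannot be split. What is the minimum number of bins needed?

Total = 29 + 27 + 22 + 22 + 19 + 19 + 18 + 16 + 15 + 13 + 11 + 11 + 8 = 230.
Lower bound: ⌈230/30⌉ = 8 bins.
A packing using 9 bins:
  bin 1: 29 = 29
  bin 2: 27 = 27
  bin 3: 22 + 8 = 30
  bin 4: 22 = 22
  bin 5: 19 + 11 = 30
  bin 6: 19 + 11 = 30
  bin 7: 18 = 18
  bin 8: 16 + 13 = 29
  bin 9: 15 = 15
No arrangement into 8 bins stays within capacity, so 9 is optimal.

9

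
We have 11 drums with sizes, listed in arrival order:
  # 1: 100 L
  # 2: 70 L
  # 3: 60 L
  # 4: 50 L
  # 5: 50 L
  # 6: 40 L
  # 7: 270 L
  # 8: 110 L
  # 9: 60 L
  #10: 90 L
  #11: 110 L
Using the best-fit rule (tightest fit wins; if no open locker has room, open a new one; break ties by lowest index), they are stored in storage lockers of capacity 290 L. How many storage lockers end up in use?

4

  100 → locker 1 (new)  [load 100/290]
  70 → locker 1  [load 170/290]
  60 → locker 1  [load 230/290]
  50 → locker 1  [load 280/290]
  50 → locker 2 (new)  [load 50/290]
  40 → locker 2  [load 90/290]
  270 → locker 3 (new)  [load 270/290]
  110 → locker 2  [load 200/290]
  60 → locker 2  [load 260/290]
  90 → locker 4 (new)  [load 90/290]
  110 → locker 4  [load 200/290]
4 storage lockers opened.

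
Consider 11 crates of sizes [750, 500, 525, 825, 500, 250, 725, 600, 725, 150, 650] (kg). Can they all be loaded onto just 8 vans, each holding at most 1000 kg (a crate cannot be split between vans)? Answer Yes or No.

Yes

A valid assignment using 8 vans:
  van 1: 825 + 150 = 975
  van 2: 750 + 250 = 1000
  van 3: 725 = 725
  van 4: 725 = 725
  van 5: 650 = 650
  van 6: 600 = 600
  van 7: 525 = 525
  van 8: 500 + 500 = 1000
Every load is within 1000 kg, so 8 vans suffice.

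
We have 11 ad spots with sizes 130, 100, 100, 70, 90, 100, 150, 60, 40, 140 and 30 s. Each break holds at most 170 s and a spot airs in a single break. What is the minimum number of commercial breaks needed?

Total = 150 + 140 + 130 + 100 + 100 + 100 + 90 + 70 + 60 + 40 + 30 = 1010 s.
Lower bound: ⌈1010/170⌉ = 6 commercial breaks.
Also, 7 ad spots each exceed 85 s, and no two of those can share a break, so at least 7 commercial breaks are needed.
A packing using 7 commercial breaks:
  break 1: 150 = 150
  break 2: 140 + 30 = 170
  break 3: 130 + 40 = 170
  break 4: 100 + 70 = 170
  break 5: 100 + 60 = 160
  break 6: 100 = 100
  break 7: 90 = 90
This matches the lower bound, so 7 is optimal.

7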